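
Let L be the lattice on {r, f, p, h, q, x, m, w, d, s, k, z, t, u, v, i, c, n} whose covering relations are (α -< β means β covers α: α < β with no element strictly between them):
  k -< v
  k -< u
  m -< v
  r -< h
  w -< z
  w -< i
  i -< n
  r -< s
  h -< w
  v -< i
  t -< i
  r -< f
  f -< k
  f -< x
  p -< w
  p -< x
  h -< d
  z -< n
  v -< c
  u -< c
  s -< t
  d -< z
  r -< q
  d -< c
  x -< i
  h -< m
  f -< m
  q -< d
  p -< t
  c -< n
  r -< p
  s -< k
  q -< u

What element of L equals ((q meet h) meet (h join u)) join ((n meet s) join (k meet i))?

k

q ∧ h = r
h ∨ u = c
r ∧ c = r
n ∧ s = s
k ∧ i = k
s ∨ k = k
r ∨ k = k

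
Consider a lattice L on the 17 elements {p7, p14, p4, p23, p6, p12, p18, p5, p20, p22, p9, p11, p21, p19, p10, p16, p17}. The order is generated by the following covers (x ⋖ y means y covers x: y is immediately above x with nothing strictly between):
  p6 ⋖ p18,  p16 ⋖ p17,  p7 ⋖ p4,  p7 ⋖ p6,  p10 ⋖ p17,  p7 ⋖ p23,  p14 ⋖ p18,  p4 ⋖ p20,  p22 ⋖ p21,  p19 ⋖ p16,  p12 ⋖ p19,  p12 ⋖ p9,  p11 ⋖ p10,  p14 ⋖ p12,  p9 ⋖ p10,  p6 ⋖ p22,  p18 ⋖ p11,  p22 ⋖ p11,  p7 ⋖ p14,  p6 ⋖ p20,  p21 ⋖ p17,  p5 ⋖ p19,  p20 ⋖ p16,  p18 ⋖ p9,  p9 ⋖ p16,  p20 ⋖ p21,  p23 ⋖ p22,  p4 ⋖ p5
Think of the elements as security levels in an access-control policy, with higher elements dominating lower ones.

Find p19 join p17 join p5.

p17

Common upper bounds of {p19, p17, p5}: p17.
The least among these is p17.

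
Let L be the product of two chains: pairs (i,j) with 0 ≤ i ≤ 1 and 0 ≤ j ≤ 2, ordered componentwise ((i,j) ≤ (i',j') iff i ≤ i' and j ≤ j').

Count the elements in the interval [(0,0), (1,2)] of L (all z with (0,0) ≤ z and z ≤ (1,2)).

The interval [(0,0), (1,2)] = {(0,0), (0,1), (0,2), (1,0), (1,1), (1,2)}, which has 6 elements.

6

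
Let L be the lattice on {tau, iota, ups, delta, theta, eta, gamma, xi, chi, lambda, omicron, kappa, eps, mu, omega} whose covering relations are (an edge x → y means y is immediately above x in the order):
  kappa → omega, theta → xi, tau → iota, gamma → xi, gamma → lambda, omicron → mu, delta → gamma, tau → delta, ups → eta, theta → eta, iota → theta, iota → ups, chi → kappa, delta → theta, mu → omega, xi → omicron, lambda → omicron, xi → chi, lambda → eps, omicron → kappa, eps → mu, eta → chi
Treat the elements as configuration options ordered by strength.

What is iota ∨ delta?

Common upper bounds of {iota, delta}: chi, eta, kappa, mu, omega, omicron, theta, xi.
The least among these is theta.

theta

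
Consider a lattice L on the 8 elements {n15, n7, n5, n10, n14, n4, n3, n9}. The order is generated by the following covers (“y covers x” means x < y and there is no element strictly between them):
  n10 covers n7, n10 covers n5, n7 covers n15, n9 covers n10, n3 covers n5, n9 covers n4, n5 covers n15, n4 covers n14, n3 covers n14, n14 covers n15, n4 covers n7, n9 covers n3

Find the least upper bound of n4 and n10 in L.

Common upper bounds of {n4, n10}: n9.
The least among these is n9.

n9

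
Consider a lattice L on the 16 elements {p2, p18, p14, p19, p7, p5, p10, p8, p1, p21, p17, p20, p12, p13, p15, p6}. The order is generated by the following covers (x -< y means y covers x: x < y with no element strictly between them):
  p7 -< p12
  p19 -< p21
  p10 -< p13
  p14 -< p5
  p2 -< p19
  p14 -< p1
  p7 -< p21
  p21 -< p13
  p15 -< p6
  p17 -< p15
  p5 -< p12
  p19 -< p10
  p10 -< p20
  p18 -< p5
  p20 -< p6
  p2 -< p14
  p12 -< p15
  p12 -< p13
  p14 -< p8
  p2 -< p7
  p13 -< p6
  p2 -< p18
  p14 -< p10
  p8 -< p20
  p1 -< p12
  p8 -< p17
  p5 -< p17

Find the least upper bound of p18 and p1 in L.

Common upper bounds of {p18, p1}: p12, p13, p15, p6.
The least among these is p12.

p12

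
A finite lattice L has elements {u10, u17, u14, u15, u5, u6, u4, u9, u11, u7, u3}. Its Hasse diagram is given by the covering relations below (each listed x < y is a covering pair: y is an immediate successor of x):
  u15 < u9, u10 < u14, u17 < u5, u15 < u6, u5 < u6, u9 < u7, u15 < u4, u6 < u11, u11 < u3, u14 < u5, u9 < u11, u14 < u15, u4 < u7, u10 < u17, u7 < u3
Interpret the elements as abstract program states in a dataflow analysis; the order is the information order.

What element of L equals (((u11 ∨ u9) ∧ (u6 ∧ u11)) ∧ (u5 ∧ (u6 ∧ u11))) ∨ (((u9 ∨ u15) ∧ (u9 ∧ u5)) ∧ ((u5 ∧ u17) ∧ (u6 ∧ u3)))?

u11 ∨ u9 = u11
u6 ∧ u11 = u6
u11 ∧ u6 = u6
u6 ∧ u11 = u6
u5 ∧ u6 = u5
u6 ∧ u5 = u5
u9 ∨ u15 = u9
u9 ∧ u5 = u14
u9 ∧ u14 = u14
u5 ∧ u17 = u17
u6 ∧ u3 = u6
u17 ∧ u6 = u17
u14 ∧ u17 = u10
u5 ∨ u10 = u5

u5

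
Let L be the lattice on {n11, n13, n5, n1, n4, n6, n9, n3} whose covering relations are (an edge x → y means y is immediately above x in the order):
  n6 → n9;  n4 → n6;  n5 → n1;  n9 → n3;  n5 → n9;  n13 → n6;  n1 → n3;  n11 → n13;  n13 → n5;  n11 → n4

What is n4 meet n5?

n11

Common lower bounds of {n4, n5}: n11.
The greatest among these is n11.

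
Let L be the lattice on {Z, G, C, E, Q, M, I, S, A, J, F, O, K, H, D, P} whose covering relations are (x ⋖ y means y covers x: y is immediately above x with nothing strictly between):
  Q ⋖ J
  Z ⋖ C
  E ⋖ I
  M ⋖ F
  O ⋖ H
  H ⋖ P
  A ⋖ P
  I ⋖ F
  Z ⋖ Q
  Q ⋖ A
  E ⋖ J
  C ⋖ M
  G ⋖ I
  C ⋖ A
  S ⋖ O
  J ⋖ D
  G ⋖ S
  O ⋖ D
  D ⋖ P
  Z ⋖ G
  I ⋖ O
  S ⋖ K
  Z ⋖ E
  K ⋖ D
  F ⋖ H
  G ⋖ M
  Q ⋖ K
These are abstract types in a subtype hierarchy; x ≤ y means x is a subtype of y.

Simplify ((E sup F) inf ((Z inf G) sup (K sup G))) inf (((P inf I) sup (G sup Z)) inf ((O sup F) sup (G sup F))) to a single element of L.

G

E ∨ F = F
Z ∧ G = Z
K ∨ G = K
Z ∨ K = K
F ∧ K = G
P ∧ I = I
G ∨ Z = G
I ∨ G = I
O ∨ F = H
G ∨ F = F
H ∨ F = H
I ∧ H = I
G ∧ I = G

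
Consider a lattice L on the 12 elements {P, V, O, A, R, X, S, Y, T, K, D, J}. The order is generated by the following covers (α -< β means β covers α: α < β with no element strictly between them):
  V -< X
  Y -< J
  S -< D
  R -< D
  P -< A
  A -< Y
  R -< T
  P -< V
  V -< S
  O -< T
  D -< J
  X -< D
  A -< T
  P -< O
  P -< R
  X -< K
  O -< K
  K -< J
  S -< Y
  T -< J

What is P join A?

A

Common upper bounds of {P, A}: A, J, T, Y.
The least among these is A.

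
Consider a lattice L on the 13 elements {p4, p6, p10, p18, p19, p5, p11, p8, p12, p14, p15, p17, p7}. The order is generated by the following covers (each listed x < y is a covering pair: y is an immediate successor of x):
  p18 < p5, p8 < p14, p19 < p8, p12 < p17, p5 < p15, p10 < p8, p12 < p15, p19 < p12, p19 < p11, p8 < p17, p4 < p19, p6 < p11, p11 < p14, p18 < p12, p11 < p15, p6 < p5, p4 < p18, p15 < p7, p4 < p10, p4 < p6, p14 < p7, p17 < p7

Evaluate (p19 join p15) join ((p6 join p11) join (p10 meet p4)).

p19 ∨ p15 = p15
p6 ∨ p11 = p11
p10 ∧ p4 = p4
p11 ∨ p4 = p11
p15 ∨ p11 = p15

p15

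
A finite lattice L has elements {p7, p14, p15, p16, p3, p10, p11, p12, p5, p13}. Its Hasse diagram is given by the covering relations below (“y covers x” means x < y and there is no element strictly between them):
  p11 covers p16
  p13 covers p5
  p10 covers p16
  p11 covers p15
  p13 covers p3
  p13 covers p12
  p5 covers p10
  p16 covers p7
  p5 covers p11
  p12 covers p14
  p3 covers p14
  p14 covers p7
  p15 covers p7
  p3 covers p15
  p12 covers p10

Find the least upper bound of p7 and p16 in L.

p16

Common upper bounds of {p7, p16}: p10, p11, p12, p13, p16, p5.
The least among these is p16.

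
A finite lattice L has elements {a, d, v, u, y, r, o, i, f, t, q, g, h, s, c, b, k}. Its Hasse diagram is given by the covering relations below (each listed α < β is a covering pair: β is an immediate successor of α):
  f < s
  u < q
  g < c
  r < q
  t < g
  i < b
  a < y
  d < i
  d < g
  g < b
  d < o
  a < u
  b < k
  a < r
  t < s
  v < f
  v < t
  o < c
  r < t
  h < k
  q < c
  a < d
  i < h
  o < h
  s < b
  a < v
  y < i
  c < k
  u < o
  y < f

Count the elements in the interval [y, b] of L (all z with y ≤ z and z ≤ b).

The interval [y, b] = {b, f, i, s, y}, which has 5 elements.

5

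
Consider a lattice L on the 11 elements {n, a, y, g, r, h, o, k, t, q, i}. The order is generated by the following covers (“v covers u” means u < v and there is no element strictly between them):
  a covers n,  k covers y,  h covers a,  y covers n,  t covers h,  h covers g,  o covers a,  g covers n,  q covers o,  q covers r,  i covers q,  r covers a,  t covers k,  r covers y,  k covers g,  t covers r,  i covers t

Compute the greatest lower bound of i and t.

t

Common lower bounds of {i, t}: a, g, h, k, n, r, t, y.
The greatest among these is t.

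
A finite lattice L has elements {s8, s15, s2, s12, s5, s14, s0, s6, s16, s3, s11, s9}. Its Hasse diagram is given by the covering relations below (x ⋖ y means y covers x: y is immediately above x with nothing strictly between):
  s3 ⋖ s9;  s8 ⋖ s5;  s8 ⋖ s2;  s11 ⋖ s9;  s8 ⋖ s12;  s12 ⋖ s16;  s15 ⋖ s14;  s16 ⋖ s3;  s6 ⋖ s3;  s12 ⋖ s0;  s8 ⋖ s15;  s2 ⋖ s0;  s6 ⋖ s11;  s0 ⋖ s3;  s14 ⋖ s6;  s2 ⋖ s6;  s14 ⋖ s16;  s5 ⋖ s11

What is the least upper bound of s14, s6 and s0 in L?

s3

Common upper bounds of {s14, s6, s0}: s3, s9.
The least among these is s3.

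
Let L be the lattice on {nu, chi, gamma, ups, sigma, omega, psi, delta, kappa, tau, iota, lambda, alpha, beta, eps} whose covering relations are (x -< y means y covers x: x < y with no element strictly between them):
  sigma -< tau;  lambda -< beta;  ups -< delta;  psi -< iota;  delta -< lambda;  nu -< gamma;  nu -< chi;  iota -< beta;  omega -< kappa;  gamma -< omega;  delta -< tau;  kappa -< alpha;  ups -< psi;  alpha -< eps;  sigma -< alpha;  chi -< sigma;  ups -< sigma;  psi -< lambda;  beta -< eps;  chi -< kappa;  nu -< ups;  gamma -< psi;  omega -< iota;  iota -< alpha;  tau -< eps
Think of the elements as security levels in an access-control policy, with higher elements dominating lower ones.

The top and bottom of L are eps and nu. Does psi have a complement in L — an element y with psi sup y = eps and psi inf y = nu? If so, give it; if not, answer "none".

none

For every candidate y, either psi ∨ y ≠ eps or psi ∧ y ≠ nu; no complement exists.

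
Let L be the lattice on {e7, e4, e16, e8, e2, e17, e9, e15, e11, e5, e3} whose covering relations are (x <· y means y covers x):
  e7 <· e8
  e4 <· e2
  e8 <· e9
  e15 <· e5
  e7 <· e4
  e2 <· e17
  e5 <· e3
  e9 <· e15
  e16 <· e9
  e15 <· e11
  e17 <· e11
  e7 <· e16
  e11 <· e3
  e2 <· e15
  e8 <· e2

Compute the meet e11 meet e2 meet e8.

e8

Common lower bounds of {e11, e2, e8}: e7, e8.
The greatest among these is e8.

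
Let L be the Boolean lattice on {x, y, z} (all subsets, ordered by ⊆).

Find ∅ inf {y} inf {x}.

Common lower bounds of {∅, {y}, {x}}: ∅.
The greatest among these is ∅.

∅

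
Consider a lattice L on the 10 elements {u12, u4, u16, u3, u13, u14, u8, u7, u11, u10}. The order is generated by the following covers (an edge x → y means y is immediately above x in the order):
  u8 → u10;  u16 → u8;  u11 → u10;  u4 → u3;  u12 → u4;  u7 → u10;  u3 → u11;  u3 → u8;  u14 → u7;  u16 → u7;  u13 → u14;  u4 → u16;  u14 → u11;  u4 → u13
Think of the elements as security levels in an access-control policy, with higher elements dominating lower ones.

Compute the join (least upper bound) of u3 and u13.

Common upper bounds of {u3, u13}: u10, u11.
The least among these is u11.

u11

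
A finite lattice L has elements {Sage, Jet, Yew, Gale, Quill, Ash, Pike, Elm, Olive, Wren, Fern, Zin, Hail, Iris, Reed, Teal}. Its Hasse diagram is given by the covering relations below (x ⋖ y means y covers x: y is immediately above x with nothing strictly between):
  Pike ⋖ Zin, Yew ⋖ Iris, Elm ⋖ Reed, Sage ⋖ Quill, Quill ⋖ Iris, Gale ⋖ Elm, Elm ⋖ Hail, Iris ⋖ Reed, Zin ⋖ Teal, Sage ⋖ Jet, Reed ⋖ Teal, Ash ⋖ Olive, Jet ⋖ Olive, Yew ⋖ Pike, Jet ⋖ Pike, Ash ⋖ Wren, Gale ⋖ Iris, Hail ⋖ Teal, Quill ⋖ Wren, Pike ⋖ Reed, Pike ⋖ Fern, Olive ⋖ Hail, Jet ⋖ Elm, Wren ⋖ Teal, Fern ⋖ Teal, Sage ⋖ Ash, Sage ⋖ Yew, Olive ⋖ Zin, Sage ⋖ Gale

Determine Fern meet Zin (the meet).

Pike

Common lower bounds of {Fern, Zin}: Jet, Pike, Sage, Yew.
The greatest among these is Pike.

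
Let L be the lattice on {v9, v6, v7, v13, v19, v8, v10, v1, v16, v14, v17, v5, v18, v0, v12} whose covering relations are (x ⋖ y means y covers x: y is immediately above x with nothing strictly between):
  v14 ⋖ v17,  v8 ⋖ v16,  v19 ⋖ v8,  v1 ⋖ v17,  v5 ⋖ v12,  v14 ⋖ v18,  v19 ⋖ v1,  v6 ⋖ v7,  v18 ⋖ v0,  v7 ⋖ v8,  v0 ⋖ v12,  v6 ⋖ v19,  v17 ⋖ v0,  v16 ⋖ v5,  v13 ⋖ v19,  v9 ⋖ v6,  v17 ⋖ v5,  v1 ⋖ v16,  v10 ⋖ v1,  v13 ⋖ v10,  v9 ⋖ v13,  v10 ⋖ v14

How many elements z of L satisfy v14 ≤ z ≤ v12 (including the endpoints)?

The interval [v14, v12] = {v0, v12, v14, v17, v18, v5}, which has 6 elements.

6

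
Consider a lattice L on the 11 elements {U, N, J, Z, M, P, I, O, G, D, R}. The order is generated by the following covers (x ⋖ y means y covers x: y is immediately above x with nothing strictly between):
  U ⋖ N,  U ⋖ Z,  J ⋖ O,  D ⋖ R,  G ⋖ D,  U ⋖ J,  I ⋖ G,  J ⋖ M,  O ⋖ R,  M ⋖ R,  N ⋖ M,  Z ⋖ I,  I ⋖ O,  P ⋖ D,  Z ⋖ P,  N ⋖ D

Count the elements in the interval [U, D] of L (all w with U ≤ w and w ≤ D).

7

The interval [U, D] = {D, G, I, N, P, U, Z}, which has 7 elements.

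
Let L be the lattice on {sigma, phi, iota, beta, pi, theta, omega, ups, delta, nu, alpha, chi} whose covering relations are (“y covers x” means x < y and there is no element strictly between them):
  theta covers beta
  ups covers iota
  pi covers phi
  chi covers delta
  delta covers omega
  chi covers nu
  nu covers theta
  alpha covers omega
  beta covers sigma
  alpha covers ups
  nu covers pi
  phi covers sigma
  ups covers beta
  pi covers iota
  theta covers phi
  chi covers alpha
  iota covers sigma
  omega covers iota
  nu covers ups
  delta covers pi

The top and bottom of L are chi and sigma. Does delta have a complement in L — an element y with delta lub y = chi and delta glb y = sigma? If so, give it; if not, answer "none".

beta

Need y with delta ∨ y = chi and delta ∧ y = sigma.
Checking each element gives: beta.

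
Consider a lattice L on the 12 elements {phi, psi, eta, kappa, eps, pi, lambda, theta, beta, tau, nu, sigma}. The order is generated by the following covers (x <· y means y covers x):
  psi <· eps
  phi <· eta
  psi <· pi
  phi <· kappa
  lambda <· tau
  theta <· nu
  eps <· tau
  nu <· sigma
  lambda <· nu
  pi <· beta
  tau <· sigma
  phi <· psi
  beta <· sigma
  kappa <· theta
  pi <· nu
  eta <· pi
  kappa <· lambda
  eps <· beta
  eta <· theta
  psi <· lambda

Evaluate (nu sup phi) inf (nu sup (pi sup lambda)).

nu

nu ∨ phi = nu
pi ∨ lambda = nu
nu ∨ nu = nu
nu ∧ nu = nu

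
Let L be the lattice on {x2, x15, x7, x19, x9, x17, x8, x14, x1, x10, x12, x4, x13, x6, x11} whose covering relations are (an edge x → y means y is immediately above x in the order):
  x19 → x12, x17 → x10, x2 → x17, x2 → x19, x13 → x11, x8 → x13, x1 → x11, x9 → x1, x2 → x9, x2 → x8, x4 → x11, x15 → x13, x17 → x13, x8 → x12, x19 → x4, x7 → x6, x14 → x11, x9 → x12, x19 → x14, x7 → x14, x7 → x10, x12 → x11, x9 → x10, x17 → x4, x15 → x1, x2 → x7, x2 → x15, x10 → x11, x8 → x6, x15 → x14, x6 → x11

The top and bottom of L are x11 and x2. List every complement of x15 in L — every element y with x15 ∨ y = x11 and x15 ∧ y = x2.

x10, x12, x4, x6

Need y with x15 ∨ y = x11 and x15 ∧ y = x2.
Checking each element gives: x10, x12, x4, x6.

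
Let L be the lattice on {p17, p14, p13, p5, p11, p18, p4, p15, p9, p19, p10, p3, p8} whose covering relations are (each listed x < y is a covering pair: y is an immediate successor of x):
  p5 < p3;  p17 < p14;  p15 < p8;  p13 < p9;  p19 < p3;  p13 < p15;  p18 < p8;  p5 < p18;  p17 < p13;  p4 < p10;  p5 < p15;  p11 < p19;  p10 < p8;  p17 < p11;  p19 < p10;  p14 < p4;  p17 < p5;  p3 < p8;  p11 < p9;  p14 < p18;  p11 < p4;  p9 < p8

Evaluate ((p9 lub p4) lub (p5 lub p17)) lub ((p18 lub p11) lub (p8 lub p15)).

p8

p9 ∨ p4 = p8
p5 ∨ p17 = p5
p8 ∨ p5 = p8
p18 ∨ p11 = p8
p8 ∨ p15 = p8
p8 ∨ p8 = p8
p8 ∨ p8 = p8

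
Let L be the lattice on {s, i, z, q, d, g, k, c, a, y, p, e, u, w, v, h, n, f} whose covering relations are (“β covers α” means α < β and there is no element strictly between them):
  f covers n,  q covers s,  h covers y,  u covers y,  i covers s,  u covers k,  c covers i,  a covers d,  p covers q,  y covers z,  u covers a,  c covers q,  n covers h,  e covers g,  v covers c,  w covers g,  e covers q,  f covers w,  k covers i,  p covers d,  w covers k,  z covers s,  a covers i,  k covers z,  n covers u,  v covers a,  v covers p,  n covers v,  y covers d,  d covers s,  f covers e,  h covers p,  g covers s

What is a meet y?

Common lower bounds of {a, y}: d, s.
The greatest among these is d.

d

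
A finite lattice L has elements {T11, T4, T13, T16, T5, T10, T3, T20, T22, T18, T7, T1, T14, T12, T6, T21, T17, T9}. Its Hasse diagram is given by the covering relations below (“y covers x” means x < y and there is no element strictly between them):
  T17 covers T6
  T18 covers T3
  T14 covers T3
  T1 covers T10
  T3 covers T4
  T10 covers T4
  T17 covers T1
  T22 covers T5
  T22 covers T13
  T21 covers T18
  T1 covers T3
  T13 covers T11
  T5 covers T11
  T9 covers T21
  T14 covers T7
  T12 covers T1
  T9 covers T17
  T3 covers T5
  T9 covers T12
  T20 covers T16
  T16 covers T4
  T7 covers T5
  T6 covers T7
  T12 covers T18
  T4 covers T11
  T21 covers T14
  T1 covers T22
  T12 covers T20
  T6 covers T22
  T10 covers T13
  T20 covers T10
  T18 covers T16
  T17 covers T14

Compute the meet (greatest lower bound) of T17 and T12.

T1

Common lower bounds of {T17, T12}: T1, T10, T11, T13, T22, T3, T4, T5.
The greatest among these is T1.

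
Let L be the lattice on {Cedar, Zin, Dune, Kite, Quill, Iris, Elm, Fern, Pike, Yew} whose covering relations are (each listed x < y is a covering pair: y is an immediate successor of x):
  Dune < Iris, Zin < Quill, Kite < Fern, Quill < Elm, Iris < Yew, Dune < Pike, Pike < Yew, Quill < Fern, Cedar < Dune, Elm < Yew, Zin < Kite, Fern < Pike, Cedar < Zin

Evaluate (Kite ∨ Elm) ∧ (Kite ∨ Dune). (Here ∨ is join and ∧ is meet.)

Kite ∨ Elm = Yew
Kite ∨ Dune = Pike
Yew ∧ Pike = Pike

Pike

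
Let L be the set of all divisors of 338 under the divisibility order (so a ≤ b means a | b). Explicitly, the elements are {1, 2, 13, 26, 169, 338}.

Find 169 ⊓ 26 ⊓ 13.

13

In the divisibility order, the meet is the greatest common divisor: gcd(169, 26, 13) = 13.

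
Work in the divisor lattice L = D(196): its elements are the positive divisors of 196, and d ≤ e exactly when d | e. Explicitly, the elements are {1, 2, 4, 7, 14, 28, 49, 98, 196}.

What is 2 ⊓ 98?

In the divisibility order, the meet is the greatest common divisor: gcd(2, 98) = 2.

2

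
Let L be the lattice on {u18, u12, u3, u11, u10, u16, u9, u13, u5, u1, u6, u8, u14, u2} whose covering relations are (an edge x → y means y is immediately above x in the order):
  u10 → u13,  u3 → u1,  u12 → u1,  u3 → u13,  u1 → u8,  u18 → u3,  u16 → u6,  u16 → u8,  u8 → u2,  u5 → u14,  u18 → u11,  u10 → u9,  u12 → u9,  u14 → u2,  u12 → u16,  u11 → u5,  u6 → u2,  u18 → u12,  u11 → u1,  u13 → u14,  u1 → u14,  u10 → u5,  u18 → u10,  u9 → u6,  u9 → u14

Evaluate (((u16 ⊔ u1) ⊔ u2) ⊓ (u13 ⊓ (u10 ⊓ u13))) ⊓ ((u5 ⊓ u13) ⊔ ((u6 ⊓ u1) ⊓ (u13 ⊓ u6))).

u10

u16 ∨ u1 = u8
u8 ∨ u2 = u2
u10 ∧ u13 = u10
u13 ∧ u10 = u10
u2 ∧ u10 = u10
u5 ∧ u13 = u10
u6 ∧ u1 = u12
u13 ∧ u6 = u10
u12 ∧ u10 = u18
u10 ∨ u18 = u10
u10 ∧ u10 = u10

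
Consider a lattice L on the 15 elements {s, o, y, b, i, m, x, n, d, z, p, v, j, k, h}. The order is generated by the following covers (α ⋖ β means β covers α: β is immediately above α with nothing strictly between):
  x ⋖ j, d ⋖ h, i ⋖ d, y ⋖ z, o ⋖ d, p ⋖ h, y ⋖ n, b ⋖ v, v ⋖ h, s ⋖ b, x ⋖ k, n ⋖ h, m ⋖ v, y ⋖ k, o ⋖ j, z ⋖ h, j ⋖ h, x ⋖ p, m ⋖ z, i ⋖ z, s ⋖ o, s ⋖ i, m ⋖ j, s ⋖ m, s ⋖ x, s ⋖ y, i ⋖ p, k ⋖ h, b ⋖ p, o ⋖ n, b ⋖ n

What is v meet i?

Common lower bounds of {v, i}: s.
The greatest among these is s.

s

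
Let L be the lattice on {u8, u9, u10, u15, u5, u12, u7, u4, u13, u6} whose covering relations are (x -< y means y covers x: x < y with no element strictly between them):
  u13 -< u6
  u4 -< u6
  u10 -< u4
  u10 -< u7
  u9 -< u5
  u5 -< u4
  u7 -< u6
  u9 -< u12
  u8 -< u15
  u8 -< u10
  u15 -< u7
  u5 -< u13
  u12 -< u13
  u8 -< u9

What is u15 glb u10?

u8

Common lower bounds of {u15, u10}: u8.
The greatest among these is u8.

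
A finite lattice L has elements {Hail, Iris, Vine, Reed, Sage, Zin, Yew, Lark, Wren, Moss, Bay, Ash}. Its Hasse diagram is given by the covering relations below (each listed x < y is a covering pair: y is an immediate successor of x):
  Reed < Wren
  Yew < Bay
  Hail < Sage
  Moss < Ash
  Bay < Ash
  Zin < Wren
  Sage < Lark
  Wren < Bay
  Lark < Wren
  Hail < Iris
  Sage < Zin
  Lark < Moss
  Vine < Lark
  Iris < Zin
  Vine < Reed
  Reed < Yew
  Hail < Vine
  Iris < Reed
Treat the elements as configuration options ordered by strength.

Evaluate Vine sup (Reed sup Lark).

Reed ∨ Lark = Wren
Vine ∨ Wren = Wren

Wren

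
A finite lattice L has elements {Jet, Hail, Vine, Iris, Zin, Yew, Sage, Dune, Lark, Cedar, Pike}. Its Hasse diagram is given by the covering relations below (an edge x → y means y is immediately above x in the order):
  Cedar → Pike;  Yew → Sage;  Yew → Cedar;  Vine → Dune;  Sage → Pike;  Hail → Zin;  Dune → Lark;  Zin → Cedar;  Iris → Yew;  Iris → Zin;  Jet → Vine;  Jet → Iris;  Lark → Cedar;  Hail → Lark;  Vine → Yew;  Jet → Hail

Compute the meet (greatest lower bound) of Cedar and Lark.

Lark

Common lower bounds of {Cedar, Lark}: Dune, Hail, Jet, Lark, Vine.
The greatest among these is Lark.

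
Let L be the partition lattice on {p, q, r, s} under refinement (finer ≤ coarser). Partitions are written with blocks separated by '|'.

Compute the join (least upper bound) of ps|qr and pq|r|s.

pqrs

Common upper bounds of {ps|qr, pq|r|s}: pqrs.
The least among these is pqrs.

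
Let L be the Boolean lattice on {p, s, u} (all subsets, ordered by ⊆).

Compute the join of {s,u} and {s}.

{s,u}

Common upper bounds of {{s,u}, {s}}: {p,s,u}, {s,u}.
The least among these is {s,u}.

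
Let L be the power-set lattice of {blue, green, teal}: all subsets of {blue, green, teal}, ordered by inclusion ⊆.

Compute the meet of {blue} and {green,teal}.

Common lower bounds of {{blue}, {green,teal}}: {}.
The greatest among these is {}.

{}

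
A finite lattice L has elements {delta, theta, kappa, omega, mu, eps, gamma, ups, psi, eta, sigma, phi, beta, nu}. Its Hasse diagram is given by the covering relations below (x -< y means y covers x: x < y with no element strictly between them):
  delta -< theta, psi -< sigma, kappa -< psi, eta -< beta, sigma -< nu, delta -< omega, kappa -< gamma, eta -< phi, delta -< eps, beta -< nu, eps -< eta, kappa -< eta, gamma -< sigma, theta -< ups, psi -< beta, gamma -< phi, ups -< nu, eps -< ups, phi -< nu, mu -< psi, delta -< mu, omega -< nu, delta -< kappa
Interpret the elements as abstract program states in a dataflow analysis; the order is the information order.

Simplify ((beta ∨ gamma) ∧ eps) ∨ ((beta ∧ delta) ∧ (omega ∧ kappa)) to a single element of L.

beta ∨ gamma = nu
nu ∧ eps = eps
beta ∧ delta = delta
omega ∧ kappa = delta
delta ∧ delta = delta
eps ∨ delta = eps

eps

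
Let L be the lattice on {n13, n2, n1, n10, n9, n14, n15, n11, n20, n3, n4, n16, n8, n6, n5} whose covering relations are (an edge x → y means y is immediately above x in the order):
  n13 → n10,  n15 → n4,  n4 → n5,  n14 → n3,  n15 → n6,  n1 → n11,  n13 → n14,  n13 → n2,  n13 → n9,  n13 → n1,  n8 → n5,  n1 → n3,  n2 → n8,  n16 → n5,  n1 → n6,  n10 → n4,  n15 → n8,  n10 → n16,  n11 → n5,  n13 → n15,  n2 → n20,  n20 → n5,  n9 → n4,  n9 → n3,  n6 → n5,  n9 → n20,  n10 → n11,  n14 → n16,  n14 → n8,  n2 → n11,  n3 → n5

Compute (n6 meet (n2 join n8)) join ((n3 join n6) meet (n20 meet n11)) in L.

n8

n2 ∨ n8 = n8
n6 ∧ n8 = n15
n3 ∨ n6 = n5
n20 ∧ n11 = n2
n5 ∧ n2 = n2
n15 ∨ n2 = n8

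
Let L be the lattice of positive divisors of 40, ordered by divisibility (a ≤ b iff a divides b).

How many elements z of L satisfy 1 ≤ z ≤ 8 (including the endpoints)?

The interval [1, 8] = {1, 2, 4, 8}, which has 4 elements.

4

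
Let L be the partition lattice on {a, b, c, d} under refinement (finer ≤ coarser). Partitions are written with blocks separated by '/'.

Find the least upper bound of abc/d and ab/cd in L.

abcd

The join of abc/d and ab/cd merges any blocks that overlap across the partitions, giving abcd.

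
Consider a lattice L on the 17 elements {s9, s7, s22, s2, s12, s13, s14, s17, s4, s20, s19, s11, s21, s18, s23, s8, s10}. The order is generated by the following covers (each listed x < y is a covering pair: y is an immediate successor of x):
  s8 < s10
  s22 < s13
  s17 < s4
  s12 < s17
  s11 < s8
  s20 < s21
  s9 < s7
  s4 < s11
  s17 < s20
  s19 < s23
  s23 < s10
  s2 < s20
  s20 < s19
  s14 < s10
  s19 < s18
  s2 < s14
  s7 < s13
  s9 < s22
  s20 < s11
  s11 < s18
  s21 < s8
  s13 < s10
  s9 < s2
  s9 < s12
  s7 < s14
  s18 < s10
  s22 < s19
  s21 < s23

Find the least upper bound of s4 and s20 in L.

Common upper bounds of {s4, s20}: s10, s11, s18, s8.
The least among these is s11.

s11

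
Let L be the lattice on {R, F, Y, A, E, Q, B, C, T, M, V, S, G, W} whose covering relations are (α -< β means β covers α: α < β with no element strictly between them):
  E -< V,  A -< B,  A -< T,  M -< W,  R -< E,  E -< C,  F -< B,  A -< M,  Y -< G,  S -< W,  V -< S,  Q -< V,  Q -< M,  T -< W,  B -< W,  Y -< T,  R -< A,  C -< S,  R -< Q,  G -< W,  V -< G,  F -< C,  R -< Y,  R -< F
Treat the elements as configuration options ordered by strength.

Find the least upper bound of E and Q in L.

Common upper bounds of {E, Q}: G, S, V, W.
The least among these is V.

V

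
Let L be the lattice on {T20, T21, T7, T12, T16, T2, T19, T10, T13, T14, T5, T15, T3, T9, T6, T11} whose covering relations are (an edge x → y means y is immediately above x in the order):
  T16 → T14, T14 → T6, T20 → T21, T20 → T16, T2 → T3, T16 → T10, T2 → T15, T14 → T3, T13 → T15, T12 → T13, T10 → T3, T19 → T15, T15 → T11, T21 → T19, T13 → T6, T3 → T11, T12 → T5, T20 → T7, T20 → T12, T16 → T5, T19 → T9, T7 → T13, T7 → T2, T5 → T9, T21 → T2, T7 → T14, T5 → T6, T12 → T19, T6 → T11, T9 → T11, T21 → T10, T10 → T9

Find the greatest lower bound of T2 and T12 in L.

Common lower bounds of {T2, T12}: T20.
The greatest among these is T20.

T20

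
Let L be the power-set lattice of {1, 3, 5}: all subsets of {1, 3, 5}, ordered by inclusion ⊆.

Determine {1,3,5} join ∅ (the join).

Under ⊆, join is union: {1,3,5} ∪ ∅ = {1,3,5}.

{1,3,5}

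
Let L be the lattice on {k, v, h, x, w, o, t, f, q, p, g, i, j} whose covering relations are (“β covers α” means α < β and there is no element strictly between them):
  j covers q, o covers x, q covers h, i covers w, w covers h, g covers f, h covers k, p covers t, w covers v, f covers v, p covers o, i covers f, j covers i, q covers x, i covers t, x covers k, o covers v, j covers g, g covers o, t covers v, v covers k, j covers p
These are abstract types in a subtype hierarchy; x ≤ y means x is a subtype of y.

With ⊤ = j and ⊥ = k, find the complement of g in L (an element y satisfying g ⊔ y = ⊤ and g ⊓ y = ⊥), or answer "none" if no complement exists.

Need y with g ∨ y = j and g ∧ y = k.
Checking each element gives: h.

h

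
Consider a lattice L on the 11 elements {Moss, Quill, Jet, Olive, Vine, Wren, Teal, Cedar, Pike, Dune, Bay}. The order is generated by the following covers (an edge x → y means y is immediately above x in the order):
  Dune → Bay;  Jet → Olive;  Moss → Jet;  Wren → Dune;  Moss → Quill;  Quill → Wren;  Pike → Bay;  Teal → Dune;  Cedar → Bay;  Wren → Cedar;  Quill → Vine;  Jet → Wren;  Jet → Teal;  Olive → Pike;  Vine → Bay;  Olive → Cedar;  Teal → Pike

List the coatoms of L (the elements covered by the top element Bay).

The coatoms are exactly the elements covered by Bay: Cedar, Dune, Pike, Vine.

Cedar, Dune, Pike, Vine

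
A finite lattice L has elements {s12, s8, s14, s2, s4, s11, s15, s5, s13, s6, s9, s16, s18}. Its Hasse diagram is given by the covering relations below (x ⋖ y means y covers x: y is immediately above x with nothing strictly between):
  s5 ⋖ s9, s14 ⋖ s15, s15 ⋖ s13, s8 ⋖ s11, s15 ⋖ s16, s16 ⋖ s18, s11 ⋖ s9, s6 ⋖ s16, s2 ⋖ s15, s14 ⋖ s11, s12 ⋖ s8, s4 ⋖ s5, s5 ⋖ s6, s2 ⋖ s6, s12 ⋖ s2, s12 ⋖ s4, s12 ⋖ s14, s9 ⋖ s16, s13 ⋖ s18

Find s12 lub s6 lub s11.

Common upper bounds of {s12, s6, s11}: s16, s18.
The least among these is s16.

s16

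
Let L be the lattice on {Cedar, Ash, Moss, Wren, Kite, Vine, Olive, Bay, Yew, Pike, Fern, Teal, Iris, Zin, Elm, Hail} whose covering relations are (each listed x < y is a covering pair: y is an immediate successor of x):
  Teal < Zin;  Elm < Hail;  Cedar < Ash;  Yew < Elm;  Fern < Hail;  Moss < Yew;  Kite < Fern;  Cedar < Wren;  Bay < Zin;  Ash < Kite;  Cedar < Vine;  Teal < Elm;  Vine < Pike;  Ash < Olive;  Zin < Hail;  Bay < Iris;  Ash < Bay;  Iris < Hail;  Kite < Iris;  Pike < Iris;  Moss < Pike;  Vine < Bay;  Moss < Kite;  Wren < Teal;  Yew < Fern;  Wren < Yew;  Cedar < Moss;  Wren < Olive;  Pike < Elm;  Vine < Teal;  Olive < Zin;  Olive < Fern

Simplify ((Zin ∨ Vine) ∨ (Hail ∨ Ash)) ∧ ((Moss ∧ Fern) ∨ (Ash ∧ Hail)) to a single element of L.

Kite

Zin ∨ Vine = Zin
Hail ∨ Ash = Hail
Zin ∨ Hail = Hail
Moss ∧ Fern = Moss
Ash ∧ Hail = Ash
Moss ∨ Ash = Kite
Hail ∧ Kite = Kite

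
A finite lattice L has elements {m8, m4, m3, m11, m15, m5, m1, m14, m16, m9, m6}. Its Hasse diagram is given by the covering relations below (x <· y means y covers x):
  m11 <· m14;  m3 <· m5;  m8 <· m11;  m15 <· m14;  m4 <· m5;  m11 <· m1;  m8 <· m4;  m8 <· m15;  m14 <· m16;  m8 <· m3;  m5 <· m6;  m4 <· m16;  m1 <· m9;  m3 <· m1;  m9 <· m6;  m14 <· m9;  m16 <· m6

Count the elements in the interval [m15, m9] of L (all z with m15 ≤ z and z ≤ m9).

3

The interval [m15, m9] = {m14, m15, m9}, which has 3 elements.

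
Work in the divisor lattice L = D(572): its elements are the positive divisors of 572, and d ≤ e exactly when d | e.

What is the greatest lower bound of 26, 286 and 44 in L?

2

In the divisibility order, the meet is the greatest common divisor: gcd(26, 286, 44) = 2.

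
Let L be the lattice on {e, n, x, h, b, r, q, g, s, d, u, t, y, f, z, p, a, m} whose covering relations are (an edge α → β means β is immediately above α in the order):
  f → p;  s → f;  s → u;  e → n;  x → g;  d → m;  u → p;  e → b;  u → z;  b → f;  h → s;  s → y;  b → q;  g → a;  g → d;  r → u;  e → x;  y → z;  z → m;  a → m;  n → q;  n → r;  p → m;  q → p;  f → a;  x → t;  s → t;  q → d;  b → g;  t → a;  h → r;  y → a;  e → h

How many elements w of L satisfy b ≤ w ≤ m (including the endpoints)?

The interval [b, m] = {a, b, d, f, g, m, p, q}, which has 8 elements.

8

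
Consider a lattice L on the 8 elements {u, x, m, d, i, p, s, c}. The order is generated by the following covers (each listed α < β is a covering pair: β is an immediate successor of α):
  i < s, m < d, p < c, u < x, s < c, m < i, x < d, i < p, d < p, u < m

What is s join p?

Common upper bounds of {s, p}: c.
The least among these is c.

c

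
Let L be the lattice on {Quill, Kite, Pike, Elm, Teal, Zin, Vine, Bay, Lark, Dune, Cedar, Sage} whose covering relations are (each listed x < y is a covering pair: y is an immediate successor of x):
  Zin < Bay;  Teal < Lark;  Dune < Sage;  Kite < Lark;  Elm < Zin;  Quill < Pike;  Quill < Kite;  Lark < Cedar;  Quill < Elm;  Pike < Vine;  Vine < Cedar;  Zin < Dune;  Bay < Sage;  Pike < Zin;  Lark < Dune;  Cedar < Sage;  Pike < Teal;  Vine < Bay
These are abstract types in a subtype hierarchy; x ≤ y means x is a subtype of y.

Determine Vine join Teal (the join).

Cedar

Common upper bounds of {Vine, Teal}: Cedar, Sage.
The least among these is Cedar.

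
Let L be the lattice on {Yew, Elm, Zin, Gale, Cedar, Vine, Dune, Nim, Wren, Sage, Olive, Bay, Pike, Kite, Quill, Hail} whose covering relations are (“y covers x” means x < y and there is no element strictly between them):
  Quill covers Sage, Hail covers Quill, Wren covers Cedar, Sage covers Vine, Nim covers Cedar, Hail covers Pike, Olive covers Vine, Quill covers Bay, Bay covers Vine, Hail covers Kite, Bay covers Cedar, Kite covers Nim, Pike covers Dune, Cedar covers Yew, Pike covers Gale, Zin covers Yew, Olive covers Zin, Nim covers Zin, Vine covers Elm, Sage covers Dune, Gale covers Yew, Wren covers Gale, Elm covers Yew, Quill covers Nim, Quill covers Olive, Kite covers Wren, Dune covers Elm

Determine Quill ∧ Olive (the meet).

Olive

Common lower bounds of {Quill, Olive}: Elm, Olive, Vine, Yew, Zin.
The greatest among these is Olive.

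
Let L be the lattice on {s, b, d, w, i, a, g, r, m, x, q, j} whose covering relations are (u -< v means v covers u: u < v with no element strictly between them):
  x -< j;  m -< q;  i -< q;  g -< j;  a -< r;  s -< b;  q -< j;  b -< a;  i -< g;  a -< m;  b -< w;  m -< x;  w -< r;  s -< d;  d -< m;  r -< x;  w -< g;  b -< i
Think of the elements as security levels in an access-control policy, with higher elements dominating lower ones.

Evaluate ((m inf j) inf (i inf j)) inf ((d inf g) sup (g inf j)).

m ∧ j = m
i ∧ j = i
m ∧ i = b
d ∧ g = s
g ∧ j = g
s ∨ g = g
b ∧ g = b

b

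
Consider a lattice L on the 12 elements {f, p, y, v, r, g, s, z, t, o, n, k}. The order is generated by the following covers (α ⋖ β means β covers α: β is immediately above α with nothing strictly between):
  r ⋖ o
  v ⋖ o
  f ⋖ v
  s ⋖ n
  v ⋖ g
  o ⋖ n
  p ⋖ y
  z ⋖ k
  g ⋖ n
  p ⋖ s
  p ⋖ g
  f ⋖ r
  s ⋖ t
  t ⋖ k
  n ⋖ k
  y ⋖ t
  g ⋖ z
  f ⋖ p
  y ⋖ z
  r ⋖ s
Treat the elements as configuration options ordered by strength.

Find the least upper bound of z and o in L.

Common upper bounds of {z, o}: k.
The least among these is k.

k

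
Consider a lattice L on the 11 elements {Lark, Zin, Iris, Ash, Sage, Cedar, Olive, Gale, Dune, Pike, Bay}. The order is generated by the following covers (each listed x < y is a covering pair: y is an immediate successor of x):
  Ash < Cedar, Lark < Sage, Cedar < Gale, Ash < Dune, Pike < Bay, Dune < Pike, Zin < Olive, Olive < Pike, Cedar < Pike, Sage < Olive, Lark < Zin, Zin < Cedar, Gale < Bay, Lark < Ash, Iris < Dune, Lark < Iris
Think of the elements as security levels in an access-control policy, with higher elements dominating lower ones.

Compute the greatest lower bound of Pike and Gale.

Cedar

Common lower bounds of {Pike, Gale}: Ash, Cedar, Lark, Zin.
The greatest among these is Cedar.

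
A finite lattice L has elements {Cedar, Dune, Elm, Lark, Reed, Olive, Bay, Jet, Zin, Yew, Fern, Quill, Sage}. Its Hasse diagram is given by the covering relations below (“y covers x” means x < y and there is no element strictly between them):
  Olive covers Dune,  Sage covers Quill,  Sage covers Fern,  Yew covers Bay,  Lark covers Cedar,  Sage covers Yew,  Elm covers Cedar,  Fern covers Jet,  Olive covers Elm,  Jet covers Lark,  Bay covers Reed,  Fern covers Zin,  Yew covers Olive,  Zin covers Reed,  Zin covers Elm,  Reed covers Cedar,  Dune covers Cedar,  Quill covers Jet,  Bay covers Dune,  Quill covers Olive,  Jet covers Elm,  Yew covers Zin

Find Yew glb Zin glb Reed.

Reed

Common lower bounds of {Yew, Zin, Reed}: Cedar, Reed.
The greatest among these is Reed.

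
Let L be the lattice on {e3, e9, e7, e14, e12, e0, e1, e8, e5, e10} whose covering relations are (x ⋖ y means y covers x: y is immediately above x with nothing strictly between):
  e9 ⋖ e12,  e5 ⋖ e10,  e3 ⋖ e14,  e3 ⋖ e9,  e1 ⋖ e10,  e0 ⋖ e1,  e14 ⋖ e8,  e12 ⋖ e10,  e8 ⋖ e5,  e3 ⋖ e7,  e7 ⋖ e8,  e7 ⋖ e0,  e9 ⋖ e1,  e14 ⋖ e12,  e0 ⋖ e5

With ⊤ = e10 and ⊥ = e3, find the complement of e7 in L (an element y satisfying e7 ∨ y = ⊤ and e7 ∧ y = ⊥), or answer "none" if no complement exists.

e12

Need y with e7 ∨ y = e10 and e7 ∧ y = e3.
Checking each element gives: e12.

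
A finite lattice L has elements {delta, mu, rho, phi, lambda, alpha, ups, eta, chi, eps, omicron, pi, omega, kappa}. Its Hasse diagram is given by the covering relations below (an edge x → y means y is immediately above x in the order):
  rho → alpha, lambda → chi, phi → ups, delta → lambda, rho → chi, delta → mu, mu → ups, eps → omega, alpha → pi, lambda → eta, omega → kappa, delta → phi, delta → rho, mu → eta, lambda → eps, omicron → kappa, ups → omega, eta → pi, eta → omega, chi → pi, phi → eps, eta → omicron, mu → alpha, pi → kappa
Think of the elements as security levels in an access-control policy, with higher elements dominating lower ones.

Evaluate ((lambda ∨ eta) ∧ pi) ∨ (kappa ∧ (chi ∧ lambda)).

lambda ∨ eta = eta
eta ∧ pi = eta
chi ∧ lambda = lambda
kappa ∧ lambda = lambda
eta ∨ lambda = eta

eta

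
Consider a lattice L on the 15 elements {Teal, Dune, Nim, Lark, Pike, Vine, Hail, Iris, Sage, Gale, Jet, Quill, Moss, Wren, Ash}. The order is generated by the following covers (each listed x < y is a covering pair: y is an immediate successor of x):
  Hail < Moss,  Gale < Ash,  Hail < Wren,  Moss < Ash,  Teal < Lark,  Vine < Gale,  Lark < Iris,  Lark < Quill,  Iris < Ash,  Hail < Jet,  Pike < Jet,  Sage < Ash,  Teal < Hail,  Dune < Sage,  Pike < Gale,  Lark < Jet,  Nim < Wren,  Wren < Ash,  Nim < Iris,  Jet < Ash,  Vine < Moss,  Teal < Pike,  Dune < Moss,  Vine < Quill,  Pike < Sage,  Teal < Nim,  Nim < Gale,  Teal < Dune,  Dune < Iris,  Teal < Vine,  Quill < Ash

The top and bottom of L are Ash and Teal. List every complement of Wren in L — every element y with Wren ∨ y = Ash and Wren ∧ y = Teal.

Dune, Lark, Pike, Quill, Sage, Vine

Need y with Wren ∨ y = Ash and Wren ∧ y = Teal.
Checking each element gives: Dune, Lark, Pike, Quill, Sage, Vine.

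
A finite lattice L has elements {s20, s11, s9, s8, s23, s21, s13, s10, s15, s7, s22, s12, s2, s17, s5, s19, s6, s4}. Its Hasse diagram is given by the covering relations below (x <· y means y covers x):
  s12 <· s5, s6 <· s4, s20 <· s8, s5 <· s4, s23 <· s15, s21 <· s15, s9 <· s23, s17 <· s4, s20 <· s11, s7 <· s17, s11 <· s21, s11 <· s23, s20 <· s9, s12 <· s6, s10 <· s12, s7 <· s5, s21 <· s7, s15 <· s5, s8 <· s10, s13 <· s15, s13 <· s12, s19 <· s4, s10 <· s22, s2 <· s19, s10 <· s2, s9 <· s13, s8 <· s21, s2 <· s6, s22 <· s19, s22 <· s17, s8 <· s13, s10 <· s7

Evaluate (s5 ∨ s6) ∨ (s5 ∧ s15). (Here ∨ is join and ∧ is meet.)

s5 ∨ s6 = s4
s5 ∧ s15 = s15
s4 ∨ s15 = s4

s4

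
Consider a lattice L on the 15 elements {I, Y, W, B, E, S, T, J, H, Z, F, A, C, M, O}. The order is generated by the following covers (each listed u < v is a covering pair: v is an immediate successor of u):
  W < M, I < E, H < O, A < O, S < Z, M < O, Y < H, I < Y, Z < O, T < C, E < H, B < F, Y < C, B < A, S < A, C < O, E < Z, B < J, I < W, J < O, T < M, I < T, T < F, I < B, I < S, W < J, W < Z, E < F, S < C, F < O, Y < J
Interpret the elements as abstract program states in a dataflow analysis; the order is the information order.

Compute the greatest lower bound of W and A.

I

Common lower bounds of {W, A}: I.
The greatest among these is I.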